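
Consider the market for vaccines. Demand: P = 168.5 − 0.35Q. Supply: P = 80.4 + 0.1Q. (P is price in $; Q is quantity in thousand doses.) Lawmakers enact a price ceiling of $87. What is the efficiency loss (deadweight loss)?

$3789.51 thousand

Competitive equilibrium: 168.5 − 0.35Q = 80.4 + 0.1Q → Q* = 195.7778, P* = 99.9778.
At the ceiling P = 87, quantity supplied = (87 − 80.4)/0.1 = 66.
Willingness to pay at Q' = 66: 168.5 − 0.35·66 = 145.4.
ΔQ = 195.7778 − 66 = 129.7778; wedge = 145.4 − 87 = 58.4.
Deadweight loss = ½ × 129.7778 × 58.4 = $3789.51 thousand.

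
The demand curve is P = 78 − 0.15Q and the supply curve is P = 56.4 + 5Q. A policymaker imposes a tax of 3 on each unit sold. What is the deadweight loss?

Competitive equilibrium: 78 − 0.15Q = 56.4 + 5Q → Q* = 4.1942, P* = 77.3709.
With the tax, the buyer price exceeds the seller price by 3: (78 − 0.15Q) − (56.4 + 5Q) = 3 → Q' = 3.6117.
ΔQ = 4.1942 − 3.6117 = 0.5825; the wedge equals the tax, 3.
The triangle = ½ × 0.5825 × 3 = 0.87.

0.87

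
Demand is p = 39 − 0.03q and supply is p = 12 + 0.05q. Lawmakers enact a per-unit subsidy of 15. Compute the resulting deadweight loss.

1406.25

Competitive equilibrium: 39 − 0.03q = 12 + 0.05q → q* = 337.5, p* = 28.875.
The subsidy lowers effective supply by 15: p = 0.05q − 3.
New quantity: 39 − 0.03q = 0.05q − 3 → q' = 525.
Overproduction Δq = 525 − 337.5 = 187.5; wedge = subsidy = 15.
Deadweight loss = ½ × 187.5 × 15 = 1406.25.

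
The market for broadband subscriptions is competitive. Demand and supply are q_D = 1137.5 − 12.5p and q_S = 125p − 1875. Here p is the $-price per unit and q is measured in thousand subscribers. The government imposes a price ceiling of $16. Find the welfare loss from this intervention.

In inverse form: demand p = 91 − 0.08q, supply p = 15 + 0.008q.
Competitive equilibrium: 91 − 0.08q = 15 + 0.008q → q* = 863.6364, p* = 21.9091.
At the ceiling p = 16, quantity supplied = (16 − 15)/0.008 = 125.
Willingness to pay at q' = 125: 91 − 0.08·125 = 81.
Δq = 863.6364 − 125 = 738.6364; wedge = 81 − 16 = 65.
The triangle = ½ × 738.6364 × 65 = $24005.68 thousand.

$24005.68 thousand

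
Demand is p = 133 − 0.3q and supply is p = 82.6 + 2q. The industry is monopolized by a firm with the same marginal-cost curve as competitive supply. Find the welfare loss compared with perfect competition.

7.35

Competitive equilibrium: 133 − 0.3q = 82.6 + 2q → q* = 21.913, p* = 126.4261.
Marginal revenue: MR = 133 − 0.6q. Set MR = MC: 133 − 0.6q = 82.6 + 2q → q_m = 19.3846.
Price p_m = 133 − 0.3·19.3846 = 127.1846; MC(q_m) = 82.6 + 2·19.3846 = 121.3692.
Competitive q* = 21.913, so Δq = 2.5284; wedge = 127.1846 − 121.3692 = 5.8154.
The triangle = ½ × 2.5284 × 5.8154 = 7.35.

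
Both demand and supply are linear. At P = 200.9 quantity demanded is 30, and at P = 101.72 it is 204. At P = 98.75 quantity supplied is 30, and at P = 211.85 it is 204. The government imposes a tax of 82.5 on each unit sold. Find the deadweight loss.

Demand slope = (101.72 − 200.9)/(204 − 30) = −0.57, so P = 218 − 0.57Q.
Supply slope = (211.85 − 98.75)/(204 − 30) = 0.65, so P = 79.25 + 0.65Q.
Competitive equilibrium: 218 − 0.57Q = 79.25 + 0.65Q → Q* = 113.72951, P* = 153.17418.
With the tax, the buyer price exceeds the seller price by 82.5: (218 − 0.57Q) − (79.25 + 0.65Q) = 82.5 → Q' = 46.10656.
ΔQ = 113.72951 − 46.10656 = 67.62295; the wedge equals the tax, 82.5.
The triangle = ½ × 67.62295 × 82.5 = 2789.45.

2789.45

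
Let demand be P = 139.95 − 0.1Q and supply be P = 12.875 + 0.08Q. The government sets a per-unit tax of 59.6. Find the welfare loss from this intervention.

9867.11

Competitive equilibrium: 139.95 − 0.1Q = 12.875 + 0.08Q → Q* = 705.9722, P* = 69.3528.
With the tax, the buyer price exceeds the seller price by 59.6: (139.95 − 0.1Q) − (12.875 + 0.08Q) = 59.6 → Q' = 374.8611.
ΔQ = 705.9722 − 374.8611 = 331.1111; the wedge equals the tax, 59.6.
Welfare loss = ½ × 331.1111 × 59.6 = 9867.11.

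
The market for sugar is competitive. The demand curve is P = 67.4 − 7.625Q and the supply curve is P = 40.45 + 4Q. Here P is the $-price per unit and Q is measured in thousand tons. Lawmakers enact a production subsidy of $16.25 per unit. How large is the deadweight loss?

Competitive equilibrium: 67.4 − 7.625Q = 40.45 + 4Q → Q* = 2.3183, P* = 49.7231.
The subsidy lowers effective supply by 16.25: P = 24.2 + 4Q.
New quantity: 67.4 − 7.625Q = 24.2 + 4Q → Q' = 3.7161.
Overproduction ΔQ = 3.7161 − 2.3183 = 1.3978; wedge = subsidy = 16.25.
DWL = ½ × 1.3978 × 16.25 = $11.36 thousand.

$11.36 thousand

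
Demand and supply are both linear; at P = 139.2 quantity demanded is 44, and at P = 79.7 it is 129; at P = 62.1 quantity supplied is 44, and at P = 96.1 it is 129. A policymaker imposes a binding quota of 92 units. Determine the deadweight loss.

268.40

Demand slope = (79.7 − 139.2)/(129 − 44) = −0.7, so P = 170 − 0.7Q.
Supply slope = (96.1 − 62.1)/(129 − 44) = 0.4, so P = 44.5 + 0.4Q.
Competitive equilibrium: 170 − 0.7Q = 44.5 + 0.4Q → Q* = 114.0909, P* = 90.1364.
At Q = 92: demand price = 170 − 0.7·92 = 105.6; supply price = 44.5 + 0.4·92 = 81.3.
ΔQ = 114.0909 − 92 = 22.0909; wedge = 105.6 − 81.3 = 24.3.
The triangle = ½ × 22.0909 × 24.3 = 268.40.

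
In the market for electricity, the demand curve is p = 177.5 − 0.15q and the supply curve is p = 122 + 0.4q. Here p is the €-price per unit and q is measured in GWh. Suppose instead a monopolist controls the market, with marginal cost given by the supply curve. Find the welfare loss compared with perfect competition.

Competitive equilibrium: 177.5 − 0.15q = 122 + 0.4q → q* = 100.9091, p* = 162.3636.
Marginal revenue: MR = 177.5 − 0.3q. Set MR = MC: 177.5 − 0.3q = 122 + 0.4q → q_m = 79.2857.
Price p_m = 177.5 − 0.15·79.2857 = 165.6071; MC(q_m) = 122 + 0.4·79.2857 = 153.7143.
Competitive q* = 100.9091, so Δq = 21.6234; wedge = 165.6071 − 153.7143 = 11.8928.
DWL = ½ × 21.6234 × 11.8928 = €128.58.

€128.58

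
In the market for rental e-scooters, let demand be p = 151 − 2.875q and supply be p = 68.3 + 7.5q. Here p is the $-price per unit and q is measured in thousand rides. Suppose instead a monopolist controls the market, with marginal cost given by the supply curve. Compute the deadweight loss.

$15.52 thousand

Competitive equilibrium: 151 − 2.875q = 68.3 + 7.5q → q* = 7.9711, p* = 128.0831.
Marginal revenue: MR = 151 − 5.75q. Set MR = MC: 151 − 5.75q = 68.3 + 7.5q → q_m = 6.2415.
Price p_m = 151 − 2.875·6.2415 = 133.0557; MC(q_m) = 68.3 + 7.5·6.2415 = 115.1113.
Competitive q* = 7.9711, so Δq = 1.7296; wedge = 133.0557 − 115.1113 = 17.9444.
Deadweight loss = ½ × 1.7296 × 17.9444 = $15.52 thousand.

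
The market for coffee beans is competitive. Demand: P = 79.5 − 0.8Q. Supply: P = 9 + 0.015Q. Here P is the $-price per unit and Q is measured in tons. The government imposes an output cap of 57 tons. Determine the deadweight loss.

$354.70

Competitive equilibrium: 79.5 − 0.8Q = 9 + 0.015Q → Q* = 86.5031, P* = 10.2975.
At Q = 57: demand price = 79.5 − 0.8·57 = 33.9; supply price = 9 + 0.015·57 = 9.855.
ΔQ = 86.5031 − 57 = 29.5031; wedge = 33.9 − 9.855 = 24.045.
Deadweight loss = ½ × 29.5031 × 24.045 = $354.70.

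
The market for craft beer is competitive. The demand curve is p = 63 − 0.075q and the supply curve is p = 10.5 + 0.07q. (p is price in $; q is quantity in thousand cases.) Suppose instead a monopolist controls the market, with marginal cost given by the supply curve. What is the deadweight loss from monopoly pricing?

Competitive equilibrium: 63 − 0.075q = 10.5 + 0.07q → q* = 362.06897, p* = 35.84483.
Marginal revenue: MR = 63 − 0.15q. Set MR = MC: 63 − 0.15q = 10.5 + 0.07q → q_m = 238.63636.
Price p_m = 63 − 0.075·238.63636 = 45.10227; MC(q_m) = 10.5 + 0.07·238.63636 = 27.20455.
Competitive q* = 362.06897, so Δq = 123.43261; wedge = 45.10227 − 27.20455 = 17.89772.
The triangle = ½ × 123.43261 × 17.89772 = $1104.58 thousand.

$1104.58 thousand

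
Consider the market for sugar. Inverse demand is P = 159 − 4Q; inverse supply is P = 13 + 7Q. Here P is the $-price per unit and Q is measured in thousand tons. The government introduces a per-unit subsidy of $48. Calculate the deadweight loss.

$104.73 thousand

Competitive equilibrium: 159 − 4Q = 13 + 7Q → Q* = 13.2727, P* = 105.9091.
The subsidy lowers effective supply by 48: P = 7Q − 35.
New quantity: 159 − 4Q = 7Q − 35 → Q' = 17.6364.
Overproduction ΔQ = 17.6364 − 13.2727 = 4.3637; wedge = subsidy = 48.
DWL = ½ × 4.3637 × 48 = $104.73 thousand.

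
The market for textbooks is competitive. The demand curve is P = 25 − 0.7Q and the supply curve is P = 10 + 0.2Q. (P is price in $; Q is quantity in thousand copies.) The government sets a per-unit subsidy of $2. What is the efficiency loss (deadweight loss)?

$2.22 thousand

Competitive equilibrium: 25 − 0.7Q = 10 + 0.2Q → Q* = 16.6667, P* = 13.3333.
The subsidy lowers effective supply by 2: P = 8 + 0.2Q.
New quantity: 25 − 0.7Q = 8 + 0.2Q → Q' = 18.8889.
Overproduction ΔQ = 18.8889 − 16.6667 = 2.2222; wedge = subsidy = 2.
The triangle = ½ × 2.2222 × 2 = $2.22 thousand.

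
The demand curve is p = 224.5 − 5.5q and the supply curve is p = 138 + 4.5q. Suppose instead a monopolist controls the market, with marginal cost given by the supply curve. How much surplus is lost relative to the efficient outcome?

Competitive equilibrium: 224.5 − 5.5q = 138 + 4.5q → q* = 8.65, p* = 176.925.
Marginal revenue: MR = 224.5 − 11q. Set MR = MC: 224.5 − 11q = 138 + 4.5q → q_m = 5.58065.
Price p_m = 224.5 − 5.5·5.58065 = 193.80643; MC(q_m) = 138 + 4.5·5.58065 = 163.11293.
Competitive q* = 8.65, so Δq = 3.06935; wedge = 193.80643 − 163.11293 = 30.6935.
Deadweight loss = ½ × 3.06935 × 30.6935 = 47.10.

47.10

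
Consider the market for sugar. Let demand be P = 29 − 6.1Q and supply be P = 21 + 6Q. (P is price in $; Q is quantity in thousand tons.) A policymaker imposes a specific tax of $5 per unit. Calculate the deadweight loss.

$1.03 thousand

Competitive equilibrium: 29 − 6.1Q = 21 + 6Q → Q* = 0.6612, P* = 24.9669.
With the tax, the buyer price exceeds the seller price by 5: (29 − 6.1Q) − (21 + 6Q) = 5 → Q' = 0.2479.
ΔQ = 0.6612 − 0.2479 = 0.4133; the wedge equals the tax, 5.
Deadweight loss = ½ × 0.4133 × 5 = $1.03 thousand.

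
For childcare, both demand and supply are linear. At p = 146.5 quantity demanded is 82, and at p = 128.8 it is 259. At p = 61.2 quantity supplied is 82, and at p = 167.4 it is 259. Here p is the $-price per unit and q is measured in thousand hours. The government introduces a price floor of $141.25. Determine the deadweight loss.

Demand slope = (128.8 − 146.5)/(259 − 82) = −0.1, so p = 154.7 − 0.1q.
Supply slope = (167.4 − 61.2)/(259 − 82) = 0.6, so p = 12 + 0.6q.
Competitive equilibrium: 154.7 − 0.1q = 12 + 0.6q → q* = 203.8571, p* = 134.3143.
At the floor p = 141.25, quantity demanded = (154.7 − 141.25)/0.1 = 134.5.
Sellers' marginal cost at q' = 134.5: 12 + 0.6·134.5 = 92.7.
Δq = 203.8571 − 134.5 = 69.3571; wedge = 141.25 − 92.7 = 48.55.
DWL = ½ × 69.3571 × 48.55 = $1683.64 thousand.

$1683.64 thousand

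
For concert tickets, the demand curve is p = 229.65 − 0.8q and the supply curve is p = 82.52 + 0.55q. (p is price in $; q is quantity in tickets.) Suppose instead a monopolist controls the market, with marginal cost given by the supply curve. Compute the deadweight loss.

$1110.05

Competitive equilibrium: 229.65 − 0.8q = 82.52 + 0.55q → q* = 108.9852, p* = 142.4619.
Marginal revenue: MR = 229.65 − 1.6q. Set MR = MC: 229.65 − 1.6q = 82.52 + 0.55q → q_m = 68.4326.
Price p_m = 229.65 − 0.8·68.4326 = 174.9039; MC(q_m) = 82.52 + 0.55·68.4326 = 120.1579.
Competitive q* = 108.9852, so Δq = 40.5526; wedge = 174.9039 − 120.1579 = 54.746.
DWL = ½ × 40.5526 × 54.746 = $1110.05.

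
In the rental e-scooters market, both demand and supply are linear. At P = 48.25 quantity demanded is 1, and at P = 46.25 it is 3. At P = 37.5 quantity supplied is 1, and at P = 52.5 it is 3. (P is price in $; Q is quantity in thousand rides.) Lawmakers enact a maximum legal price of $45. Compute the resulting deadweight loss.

Demand slope = (46.25 − 48.25)/(3 − 1) = −1, so P = 49.25 − Q.
Supply slope = (52.5 − 37.5)/(3 − 1) = 7.5, so P = 30 + 7.5Q.
Competitive equilibrium: 49.25 − Q = 30 + 7.5Q → Q* = 2.2647, P* = 46.9853.
At the ceiling P = 45, quantity supplied = (45 − 30)/7.5 = 2.
Willingness to pay at Q' = 2: 49.25 − 1·2 = 47.25.
ΔQ = 2.2647 − 2 = 0.2647; wedge = 47.25 − 45 = 2.25.
DWL = ½ × 0.2647 × 2.25 = $0.30 thousand.

$0.30 thousand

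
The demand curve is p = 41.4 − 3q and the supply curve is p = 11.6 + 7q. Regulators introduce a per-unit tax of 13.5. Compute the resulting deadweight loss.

9.11

Competitive equilibrium: 41.4 − 3q = 11.6 + 7q → q* = 2.98, p* = 32.46.
With the tax, the buyer price exceeds the seller price by 13.5: (41.4 − 3q) − (11.6 + 7q) = 13.5 → q' = 1.63.
Δq = 2.98 − 1.63 = 1.35; the wedge equals the tax, 13.5.
Deadweight loss = ½ × 1.35 × 13.5 = 9.11.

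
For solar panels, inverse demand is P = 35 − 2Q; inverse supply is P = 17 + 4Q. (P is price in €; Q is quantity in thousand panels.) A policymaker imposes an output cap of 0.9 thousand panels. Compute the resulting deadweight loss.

Competitive equilibrium: 35 − 2Q = 17 + 4Q → Q* = 3, P* = 29.
At Q = 0.9: demand price = 35 − 2·0.9 = 33.2; supply price = 17 + 4·0.9 = 20.6.
ΔQ = 3 − 0.9 = 2.1; wedge = 33.2 − 20.6 = 12.6.
DWL = ½ × 2.1 × 12.6 = €13.23 thousand.

€13.23 thousand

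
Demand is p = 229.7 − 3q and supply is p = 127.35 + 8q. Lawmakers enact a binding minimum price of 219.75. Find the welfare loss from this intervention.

197.20

Competitive equilibrium: 229.7 − 3q = 127.35 + 8q → q* = 9.3045, p* = 201.7864.
At the floor p = 219.75, quantity demanded = (229.7 − 219.75)/3 = 3.3167.
Sellers' marginal cost at q' = 3.3167: 127.35 + 8·3.3167 = 153.8836.
Δq = 9.3045 − 3.3167 = 5.9878; wedge = 219.75 − 153.8836 = 65.8664.
The triangle = ½ × 5.9878 × 65.8664 = 197.20.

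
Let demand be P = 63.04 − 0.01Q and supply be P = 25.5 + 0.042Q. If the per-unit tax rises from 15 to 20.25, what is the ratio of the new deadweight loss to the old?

Competitive equilibrium: 63.04 − 0.01Q = 25.5 + 0.042Q → Q* = 721.9231, P* = 55.8208.
For a per-unit tax t: ΔQ = t/0.052, so DWL = ½·t·(t/0.052) = t²/0.104.
At t = 15: DWL = 2163.462. At t = 20.25: DWL = 3942.909.
Ratio = (20.25/15)² = 1.8225.

1.8225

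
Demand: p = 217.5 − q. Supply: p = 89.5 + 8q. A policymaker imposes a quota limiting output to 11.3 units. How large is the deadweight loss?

38.43

Competitive equilibrium: 217.5 − q = 89.5 + 8q → q* = 14.2222, p* = 203.2778.
At q = 11.3: demand price = 217.5 − 1·11.3 = 206.2; supply price = 89.5 + 8·11.3 = 179.9.
Δq = 14.2222 − 11.3 = 2.9222; wedge = 206.2 − 179.9 = 26.3.
Deadweight loss = ½ × 2.9222 × 26.3 = 38.43.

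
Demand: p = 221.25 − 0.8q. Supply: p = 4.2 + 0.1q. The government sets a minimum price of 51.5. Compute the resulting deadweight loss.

Competitive equilibrium: 221.25 − 0.8q = 4.2 + 0.1q → q* = 241.1667, p* = 28.3167.
At the floor p = 51.5, quantity demanded = (221.25 − 51.5)/0.8 = 212.1875.
Sellers' marginal cost at q' = 212.1875: 4.2 + 0.1·212.1875 = 25.4188.
Δq = 241.1667 − 212.1875 = 28.9792; wedge = 51.5 − 25.4188 = 26.0812.
DWL = ½ × 28.9792 × 26.0812 = 377.91.

377.91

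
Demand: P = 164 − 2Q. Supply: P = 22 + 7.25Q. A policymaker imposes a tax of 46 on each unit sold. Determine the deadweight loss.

114.38

Competitive equilibrium: 164 − 2Q = 22 + 7.25Q → Q* = 15.3514, P* = 133.2973.
With the tax, the buyer price exceeds the seller price by 46: (164 − 2Q) − (22 + 7.25Q) = 46 → Q' = 10.3784.
ΔQ = 15.3514 − 10.3784 = 4.973; the wedge equals the tax, 46.
DWL = ½ × 4.973 × 46 = 114.38.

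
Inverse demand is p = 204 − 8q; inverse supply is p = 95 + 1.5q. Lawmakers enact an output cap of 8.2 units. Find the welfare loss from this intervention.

50.91

Competitive equilibrium: 204 − 8q = 95 + 1.5q → q* = 11.4737, p* = 112.2105.
At q = 8.2: demand price = 204 − 8·8.2 = 138.4; supply price = 95 + 1.5·8.2 = 107.3.
Δq = 11.4737 − 8.2 = 3.2737; wedge = 138.4 − 107.3 = 31.1.
DWL = ½ × 3.2737 × 31.1 = 50.91.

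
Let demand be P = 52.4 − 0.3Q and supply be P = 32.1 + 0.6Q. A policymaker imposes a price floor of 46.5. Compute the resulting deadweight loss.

3.76

Competitive equilibrium: 52.4 − 0.3Q = 32.1 + 0.6Q → Q* = 22.5556, P* = 45.6333.
At the floor P = 46.5, quantity demanded = (52.4 − 46.5)/0.3 = 19.6667.
Sellers' marginal cost at Q' = 19.6667: 32.1 + 0.6·19.6667 = 43.9.
ΔQ = 22.5556 − 19.6667 = 2.8889; wedge = 46.5 − 43.9 = 2.6.
Welfare loss = ½ × 2.8889 × 2.6 = 3.76.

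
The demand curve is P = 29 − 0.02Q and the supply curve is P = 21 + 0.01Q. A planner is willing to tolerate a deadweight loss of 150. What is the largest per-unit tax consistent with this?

Competitive equilibrium: 29 − 0.02Q = 21 + 0.01Q → Q* = 266.6667, P* = 23.6667.
A tax t gives ΔQ = t/0.03 and wedge t, so DWL = t²/0.06.
t²/0.06 = 150 → t² = 9 → t = 3.

3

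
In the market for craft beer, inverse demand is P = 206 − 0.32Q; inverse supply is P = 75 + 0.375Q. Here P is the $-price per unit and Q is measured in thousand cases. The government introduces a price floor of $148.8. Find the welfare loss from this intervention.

Competitive equilibrium: 206 − 0.32Q = 75 + 0.375Q → Q* = 188.4892, P* = 145.6835.
At the floor P = 148.8, quantity demanded = (206 − 148.8)/0.32 = 178.75.
Sellers' marginal cost at Q' = 178.75: 75 + 0.375·178.75 = 142.0313.
ΔQ = 188.4892 − 178.75 = 9.7392; wedge = 148.8 − 142.0313 = 6.7687.
Welfare loss = ½ × 9.7392 × 6.7687 = $32.96 thousand.

$32.96 thousand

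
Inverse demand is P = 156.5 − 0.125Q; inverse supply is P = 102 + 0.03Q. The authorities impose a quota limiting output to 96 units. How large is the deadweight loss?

5063.69

Competitive equilibrium: 156.5 − 0.125Q = 102 + 0.03Q → Q* = 351.6129, P* = 112.5484.
At Q = 96: demand price = 156.5 − 0.125·96 = 144.5; supply price = 102 + 0.03·96 = 104.88.
ΔQ = 351.6129 − 96 = 255.6129; wedge = 144.5 − 104.88 = 39.62.
Deadweight loss = ½ × 255.6129 × 39.62 = 5063.69.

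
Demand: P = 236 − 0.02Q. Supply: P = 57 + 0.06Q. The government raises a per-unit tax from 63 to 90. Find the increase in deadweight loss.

25818.75

Competitive equilibrium: 236 − 0.02Q = 57 + 0.06Q → Q* = 2237.5, P* = 191.25.
For a per-unit tax t: ΔQ = t/0.08, so DWL = ½·t·(t/0.08) = t²/0.16.
At t = 63: DWL = 24806.25. At t = 90: DWL = 50625.
Increase = 50625 − 24806.25 = 25818.75.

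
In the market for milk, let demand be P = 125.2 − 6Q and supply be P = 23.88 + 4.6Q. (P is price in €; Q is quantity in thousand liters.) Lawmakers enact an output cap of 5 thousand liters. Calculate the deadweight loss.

€110.13 thousand

Competitive equilibrium: 125.2 − 6Q = 23.88 + 4.6Q → Q* = 9.5585, P* = 67.8491.
At Q = 5: demand price = 125.2 − 6·5 = 95.2; supply price = 23.88 + 4.6·5 = 46.88.
ΔQ = 9.5585 − 5 = 4.5585; wedge = 95.2 − 46.88 = 48.32.
Deadweight loss = ½ × 4.5585 × 48.32 = €110.13 thousand.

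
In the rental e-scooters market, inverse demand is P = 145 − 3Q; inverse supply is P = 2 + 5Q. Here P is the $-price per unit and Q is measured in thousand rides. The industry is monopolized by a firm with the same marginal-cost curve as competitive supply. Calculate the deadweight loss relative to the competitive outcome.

Competitive equilibrium: 145 − 3Q = 2 + 5Q → Q* = 17.875, P* = 91.375.
Marginal revenue: MR = 145 − 6Q. Set MR = MC: 145 − 6Q = 2 + 5Q → Q_m = 13.
Price P_m = 145 − 3·13 = 106; MC(Q_m) = 2 + 5·13 = 67.
Competitive Q* = 17.875, so ΔQ = 4.875; wedge = 106 − 67 = 39.
DWL = ½ × 4.875 × 39 = $95.06 thousand.

$95.06 thousand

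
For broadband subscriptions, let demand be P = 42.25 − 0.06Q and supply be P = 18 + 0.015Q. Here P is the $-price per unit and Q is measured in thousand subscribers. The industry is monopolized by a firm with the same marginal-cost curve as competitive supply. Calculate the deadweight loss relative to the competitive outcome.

$774.40 thousand

Competitive equilibrium: 42.25 − 0.06Q = 18 + 0.015Q → Q* = 323.3333, P* = 22.85.
Marginal revenue: MR = 42.25 − 0.12Q. Set MR = MC: 42.25 − 0.12Q = 18 + 0.015Q → Q_m = 179.6296.
Price P_m = 42.25 − 0.06·179.6296 = 31.4722; MC(Q_m) = 18 + 0.015·179.6296 = 20.6944.
Competitive Q* = 323.3333, so ΔQ = 143.7037; wedge = 31.4722 − 20.6944 = 10.7778.
DWL = ½ × 143.7037 × 10.7778 = $774.40 thousand.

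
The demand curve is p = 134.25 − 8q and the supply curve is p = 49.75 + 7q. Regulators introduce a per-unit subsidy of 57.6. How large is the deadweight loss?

Competitive equilibrium: 134.25 − 8q = 49.75 + 7q → q* = 5.6333, p* = 89.1833.
The subsidy lowers effective supply by 57.6: p = 7q − 7.85.
New quantity: 134.25 − 8q = 7q − 7.85 → q' = 9.4733.
Overproduction Δq = 9.4733 − 5.6333 = 3.84; wedge = subsidy = 57.6.
Deadweight loss = ½ × 3.84 × 57.6 = 110.592.

110.592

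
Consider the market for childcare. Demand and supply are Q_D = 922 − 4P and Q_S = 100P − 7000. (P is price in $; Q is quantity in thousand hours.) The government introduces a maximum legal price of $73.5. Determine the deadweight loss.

In inverse form: demand P = 230.5 − 0.25Q, supply P = 70 + 0.01Q.
Competitive equilibrium: 230.5 − 0.25Q = 70 + 0.01Q → Q* = 617.3077, P* = 76.1731.
At the ceiling P = 73.5, quantity supplied = (73.5 − 70)/0.01 = 350.
Willingness to pay at Q' = 350: 230.5 − 0.25·350 = 143.
ΔQ = 617.3077 − 350 = 267.3077; wedge = 143 − 73.5 = 69.5.
Welfare loss = ½ × 267.3077 × 69.5 = $9288.94 thousand.

$9288.94 thousand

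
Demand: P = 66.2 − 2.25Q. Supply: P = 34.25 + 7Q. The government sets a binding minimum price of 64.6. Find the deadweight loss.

Competitive equilibrium: 66.2 − 2.25Q = 34.25 + 7Q → Q* = 3.4541, P* = 58.4284.
At the floor P = 64.6, quantity demanded = (66.2 − 64.6)/2.25 = 0.7111.
Sellers' marginal cost at Q' = 0.7111: 34.25 + 7·0.7111 = 39.2277.
ΔQ = 3.4541 − 0.7111 = 2.743; wedge = 64.6 − 39.2277 = 25.3723.
The triangle = ½ × 2.743 × 25.3723 = 34.80.

34.80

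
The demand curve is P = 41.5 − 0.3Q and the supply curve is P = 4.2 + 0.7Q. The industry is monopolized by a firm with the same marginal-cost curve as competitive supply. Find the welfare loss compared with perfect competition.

Competitive equilibrium: 41.5 − 0.3Q = 4.2 + 0.7Q → Q* = 37.3, P* = 30.31.
Marginal revenue: MR = 41.5 − 0.6Q. Set MR = MC: 41.5 − 0.6Q = 4.2 + 0.7Q → Q_m = 28.6923.
Price P_m = 41.5 − 0.3·28.6923 = 32.8923; MC(Q_m) = 4.2 + 0.7·28.6923 = 24.2846.
Competitive Q* = 37.3, so ΔQ = 8.6077; wedge = 32.8923 − 24.2846 = 8.6077.
Welfare loss = ½ × 8.6077 × 8.6077 = 37.05.

37.05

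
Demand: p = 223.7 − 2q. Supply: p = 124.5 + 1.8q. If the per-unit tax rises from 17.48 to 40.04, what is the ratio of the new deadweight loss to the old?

Competitive equilibrium: 223.7 − 2q = 124.5 + 1.8q → q* = 26.1053, p* = 171.4895.
For a per-unit tax t: Δq = t/3.8, so DWL = ½·t·(t/3.8) = t²/7.6.
At t = 17.48: DWL = 40.204. At t = 40.04: DWL = 210.948.
Ratio = (40.04/17.48)² = 5.247.

5.247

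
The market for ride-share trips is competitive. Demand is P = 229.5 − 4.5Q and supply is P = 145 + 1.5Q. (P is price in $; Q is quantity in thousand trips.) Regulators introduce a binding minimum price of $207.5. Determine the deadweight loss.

Competitive equilibrium: 229.5 − 4.5Q = 145 + 1.5Q → Q* = 14.0833, P* = 166.125.
At the floor P = 207.5, quantity demanded = (229.5 − 207.5)/4.5 = 4.8889.
Sellers' marginal cost at Q' = 4.8889: 145 + 1.5·4.8889 = 152.3334.
ΔQ = 14.0833 − 4.8889 = 9.1944; wedge = 207.5 − 152.3334 = 55.1666.
Deadweight loss = ½ × 9.1944 × 55.1666 = $253.61 thousand.

$253.61 thousand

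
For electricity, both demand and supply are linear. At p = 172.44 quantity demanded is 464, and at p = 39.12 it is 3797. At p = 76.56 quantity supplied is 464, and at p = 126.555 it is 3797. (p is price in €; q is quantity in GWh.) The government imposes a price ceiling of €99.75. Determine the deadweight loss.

€1070.20

Demand slope = (39.12 − 172.44)/(3797 − 464) = −0.04, so p = 191 − 0.04q.
Supply slope = (126.555 − 76.56)/(3797 − 464) = 0.015, so p = 69.6 + 0.015q.
Competitive equilibrium: 191 − 0.04q = 69.6 + 0.015q → q* = 2207.2727, p* = 102.7091.
At the ceiling p = 99.75, quantity supplied = (99.75 − 69.6)/0.015 = 2010.
Willingness to pay at q' = 2010: 191 − 0.04·2010 = 110.6.
Δq = 2207.2727 − 2010 = 197.2727; wedge = 110.6 − 99.75 = 10.85.
The triangle = ½ × 197.2727 × 10.85 = €1070.20.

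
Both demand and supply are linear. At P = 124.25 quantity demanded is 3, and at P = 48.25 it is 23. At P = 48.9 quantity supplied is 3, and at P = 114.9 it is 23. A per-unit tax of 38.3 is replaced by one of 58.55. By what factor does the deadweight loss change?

Demand slope = (48.25 − 124.25)/(23 − 3) = −3.8, so P = 135.65 − 3.8Q.
Supply slope = (114.9 − 48.9)/(23 − 3) = 3.3, so P = 39 + 3.3Q.
Competitive equilibrium: 135.65 − 3.8Q = 39 + 3.3Q → Q* = 13.6127, P* = 83.9218.
For a per-unit tax t: ΔQ = t/7.1, so DWL = ½·t·(t/7.1) = t²/14.2.
At t = 38.3: DWL = 103.302. At t = 58.55: DWL = 241.416.
Ratio = (58.55/38.3)² = 2.337.

2.337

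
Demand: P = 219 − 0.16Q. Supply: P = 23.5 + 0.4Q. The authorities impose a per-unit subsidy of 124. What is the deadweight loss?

13728.57

Competitive equilibrium: 219 − 0.16Q = 23.5 + 0.4Q → Q* = 349.1071, P* = 163.1429.
The subsidy lowers effective supply by 124: P = 0.4Q − 100.5.
New quantity: 219 − 0.16Q = 0.4Q − 100.5 → Q' = 570.5357.
Overproduction ΔQ = 570.5357 − 349.1071 = 221.4286; wedge = subsidy = 124.
DWL = ½ × 221.4286 × 124 = 13728.57.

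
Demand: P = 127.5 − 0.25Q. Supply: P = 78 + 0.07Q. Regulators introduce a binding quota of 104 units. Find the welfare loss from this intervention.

Competitive equilibrium: 127.5 − 0.25Q = 78 + 0.07Q → Q* = 154.6875, P* = 88.8281.
At Q = 104: demand price = 127.5 − 0.25·104 = 101.5; supply price = 78 + 0.07·104 = 85.28.
ΔQ = 154.6875 − 104 = 50.6875; wedge = 101.5 − 85.28 = 16.22.
The triangle = ½ × 50.6875 × 16.22 = 411.08.

411.08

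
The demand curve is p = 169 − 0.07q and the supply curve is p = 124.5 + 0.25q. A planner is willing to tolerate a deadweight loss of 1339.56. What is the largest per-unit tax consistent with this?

Competitive equilibrium: 169 − 0.07q = 124.5 + 0.25q → q* = 139.0625, p* = 159.2656.
A tax t gives Δq = t/0.32 and wedge t, so DWL = t²/0.64.
t²/0.64 = 1339.56 → t² = 857.3184 → t = 29.28.

29.28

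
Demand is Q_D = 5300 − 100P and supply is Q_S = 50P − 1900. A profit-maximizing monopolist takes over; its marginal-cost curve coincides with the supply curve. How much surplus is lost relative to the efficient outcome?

234.375

In inverse form: demand P = 53 − 0.01Q, supply P = 38 + 0.02Q.
Competitive equilibrium: 53 − 0.01Q = 38 + 0.02Q → Q* = 500, P* = 48.
Marginal revenue: MR = 53 − 0.02Q. Set MR = MC: 53 − 0.02Q = 38 + 0.02Q → Q_m = 375.
Price P_m = 53 − 0.01·375 = 49.25; MC(Q_m) = 38 + 0.02·375 = 45.5.
Competitive Q* = 500, so ΔQ = 125; wedge = 49.25 − 45.5 = 3.75.
Welfare loss = ½ × 125 × 3.75 = 234.375.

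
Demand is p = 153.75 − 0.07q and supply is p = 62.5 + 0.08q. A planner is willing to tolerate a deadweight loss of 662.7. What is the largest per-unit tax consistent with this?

Competitive equilibrium: 153.75 − 0.07q = 62.5 + 0.08q → q* = 608.3333, p* = 111.1667.
A tax t gives Δq = t/0.15 and wedge t, so DWL = t²/0.3.
t²/0.3 = 662.7 → t² = 198.81 → t = 14.1.

14.1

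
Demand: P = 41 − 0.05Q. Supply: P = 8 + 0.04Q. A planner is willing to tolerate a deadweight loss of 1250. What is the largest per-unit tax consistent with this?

15

Competitive equilibrium: 41 − 0.05Q = 8 + 0.04Q → Q* = 366.6667, P* = 22.6667.
A tax t gives ΔQ = t/0.09 and wedge t, so DWL = t²/0.18.
t²/0.18 = 1250 → t² = 225 → t = 15.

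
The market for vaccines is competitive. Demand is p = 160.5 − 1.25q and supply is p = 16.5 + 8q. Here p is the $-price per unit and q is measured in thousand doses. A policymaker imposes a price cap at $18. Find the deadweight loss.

$1094.03 thousand

Competitive equilibrium: 160.5 − 1.25q = 16.5 + 8q → q* = 15.5676, p* = 141.0405.
At the ceiling p = 18, quantity supplied = (18 − 16.5)/8 = 0.1875.
Willingness to pay at q' = 0.1875: 160.5 − 1.25·0.1875 = 160.2656.
Δq = 15.5676 − 0.1875 = 15.3801; wedge = 160.2656 − 18 = 142.2656.
Deadweight loss = ½ × 15.3801 × 142.2656 = $1094.03 thousand.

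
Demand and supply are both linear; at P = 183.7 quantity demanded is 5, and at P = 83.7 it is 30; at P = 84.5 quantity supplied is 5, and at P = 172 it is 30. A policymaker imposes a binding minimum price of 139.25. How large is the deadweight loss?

16.76

Demand slope = (83.7 − 183.7)/(30 − 5) = −4, so P = 203.7 − 4Q.
Supply slope = (172 − 84.5)/(30 − 5) = 3.5, so P = 67 + 3.5Q.
Competitive equilibrium: 203.7 − 4Q = 67 + 3.5Q → Q* = 18.2267, P* = 130.7933.
At the floor P = 139.25, quantity demanded = (203.7 − 139.25)/4 = 16.1125.
Sellers' marginal cost at Q' = 16.1125: 67 + 3.5·16.1125 = 123.3938.
ΔQ = 18.2267 − 16.1125 = 2.1142; wedge = 139.25 − 123.3938 = 15.8562.
DWL = ½ × 2.1142 × 15.8562 = 16.76.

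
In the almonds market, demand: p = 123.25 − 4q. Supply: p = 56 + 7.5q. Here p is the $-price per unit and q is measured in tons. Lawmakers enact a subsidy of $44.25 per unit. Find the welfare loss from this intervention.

Competitive equilibrium: 123.25 − 4q = 56 + 7.5q → q* = 5.8478, p* = 99.8587.
The subsidy lowers effective supply by 44.25: p = 11.75 + 7.5q.
New quantity: 123.25 − 4q = 11.75 + 7.5q → q' = 9.6957.
Overproduction Δq = 9.6957 − 5.8478 = 3.8479; wedge = subsidy = 44.25.
DWL = ½ × 3.8479 × 44.25 = $85.13.

$85.13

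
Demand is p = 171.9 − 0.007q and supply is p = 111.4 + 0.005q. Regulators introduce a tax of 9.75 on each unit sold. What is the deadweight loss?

Competitive equilibrium: 171.9 − 0.007q = 111.4 + 0.005q → q* = 5041.6667, p* = 136.6083.
With the tax, the buyer price exceeds the seller price by 9.75: (171.9 − 0.007q) − (111.4 + 0.005q) = 9.75 → q' = 4229.1667.
Δq = 5041.6667 − 4229.1667 = 812.5; the wedge equals the tax, 9.75.
Welfare loss = ½ × 812.5 × 9.75 = 3960.94.

3960.94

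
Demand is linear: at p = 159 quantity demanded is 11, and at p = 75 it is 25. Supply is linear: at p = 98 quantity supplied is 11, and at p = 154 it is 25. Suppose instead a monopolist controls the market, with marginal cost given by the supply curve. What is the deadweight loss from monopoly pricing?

Demand slope = (75 − 159)/(25 − 11) = −6, so p = 225 − 6q.
Supply slope = (154 − 98)/(25 − 11) = 4, so p = 54 + 4q.
Competitive equilibrium: 225 − 6q = 54 + 4q → q* = 17.1, p* = 122.4.
Marginal revenue: MR = 225 − 12q. Set MR = MC: 225 − 12q = 54 + 4q → q_m = 10.6875.
Price p_m = 225 − 6·10.6875 = 160.875; MC(q_m) = 54 + 4·10.6875 = 96.75.
Competitive q* = 17.1, so Δq = 6.4125; wedge = 160.875 − 96.75 = 64.125.
DWL = ½ × 6.4125 × 64.125 = 205.60.

205.60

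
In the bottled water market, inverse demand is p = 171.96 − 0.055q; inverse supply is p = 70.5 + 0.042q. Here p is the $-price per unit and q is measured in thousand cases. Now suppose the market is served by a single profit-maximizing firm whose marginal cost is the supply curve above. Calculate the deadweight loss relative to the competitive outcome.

Competitive equilibrium: 171.96 − 0.055q = 70.5 + 0.042q → q* = 1045.9794, p* = 114.4311.
Marginal revenue: MR = 171.96 − 0.11q. Set MR = MC: 171.96 − 0.11q = 70.5 + 0.042q → q_m = 667.5.
Price p_m = 171.96 − 0.055·667.5 = 135.2475; MC(q_m) = 70.5 + 0.042·667.5 = 98.535.
Competitive q* = 1045.9794, so Δq = 378.4794; wedge = 135.2475 − 98.535 = 36.7125.
DWL = ½ × 378.4794 × 36.7125 = $6947.46 thousand.

$6947.46 thousand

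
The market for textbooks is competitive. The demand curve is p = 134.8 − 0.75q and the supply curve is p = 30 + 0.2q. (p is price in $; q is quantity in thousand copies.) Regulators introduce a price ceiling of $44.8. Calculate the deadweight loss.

$626.45 thousand

Competitive equilibrium: 134.8 − 0.75q = 30 + 0.2q → q* = 110.3158, p* = 52.0632.
At the ceiling p = 44.8, quantity supplied = (44.8 − 30)/0.2 = 74.
Willingness to pay at q' = 74: 134.8 − 0.75·74 = 79.3.
Δq = 110.3158 − 74 = 36.3158; wedge = 79.3 − 44.8 = 34.5.
DWL = ½ × 36.3158 × 34.5 = $626.45 thousand.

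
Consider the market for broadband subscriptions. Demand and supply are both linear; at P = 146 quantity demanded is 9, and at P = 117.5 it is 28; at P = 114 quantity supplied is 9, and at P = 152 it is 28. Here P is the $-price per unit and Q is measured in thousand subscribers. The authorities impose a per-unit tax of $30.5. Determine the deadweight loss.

Demand slope = (117.5 − 146)/(28 − 9) = −1.5, so P = 159.5 − 1.5Q.
Supply slope = (152 − 114)/(28 − 9) = 2, so P = 96 + 2Q.
Competitive equilibrium: 159.5 − 1.5Q = 96 + 2Q → Q* = 18.1429, P* = 132.2857.
With the tax, the buyer price exceeds the seller price by 30.5: (159.5 − 1.5Q) − (96 + 2Q) = 30.5 → Q' = 9.4286.
ΔQ = 18.1429 − 9.4286 = 8.7143; the wedge equals the tax, 30.5.
Welfare loss = ½ × 8.7143 × 30.5 = $132.89 thousand.

$132.89 thousand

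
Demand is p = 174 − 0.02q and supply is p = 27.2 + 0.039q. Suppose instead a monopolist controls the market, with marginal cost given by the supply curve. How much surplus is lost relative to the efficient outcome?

Competitive equilibrium: 174 − 0.02q = 27.2 + 0.039q → q* = 2488.13559, p* = 124.23729.
Marginal revenue: MR = 174 − 0.04q. Set MR = MC: 174 − 0.04q = 27.2 + 0.039q → q_m = 1858.22785.
Price p_m = 174 − 0.02·1858.22785 = 136.83544; MC(q_m) = 27.2 + 0.039·1858.22785 = 99.67089.
Competitive q* = 2488.13559, so Δq = 629.90774; wedge = 136.83544 − 99.67089 = 37.16455.
DWL = ½ × 629.90774 × 37.16455 = 11705.12.

11705.12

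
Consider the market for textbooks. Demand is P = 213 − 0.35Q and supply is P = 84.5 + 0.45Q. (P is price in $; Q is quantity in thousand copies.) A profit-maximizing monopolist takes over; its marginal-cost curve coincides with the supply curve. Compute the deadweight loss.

Competitive equilibrium: 213 − 0.35Q = 84.5 + 0.45Q → Q* = 160.625, P* = 156.7813.
Marginal revenue: MR = 213 − 0.7Q. Set MR = MC: 213 − 0.7Q = 84.5 + 0.45Q → Q_m = 111.7391.
Price P_m = 213 − 0.35·111.7391 = 173.8913; MC(Q_m) = 84.5 + 0.45·111.7391 = 134.7826.
Competitive Q* = 160.625, so ΔQ = 48.8859; wedge = 173.8913 − 134.7826 = 39.1087.
Deadweight loss = ½ × 48.8859 × 39.1087 = $955.93 thousand.

$955.93 thousand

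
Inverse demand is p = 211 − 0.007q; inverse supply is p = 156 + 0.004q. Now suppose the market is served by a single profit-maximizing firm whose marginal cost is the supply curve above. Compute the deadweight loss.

20794.75

Competitive equilibrium: 211 − 0.007q = 156 + 0.004q → q* = 5000, p* = 176.
Marginal revenue: MR = 211 − 0.014q. Set MR = MC: 211 − 0.014q = 156 + 0.004q → q_m = 3055.55556.
Price p_m = 211 − 0.007·3055.55556 = 189.61111; MC(q_m) = 156 + 0.004·3055.55556 = 168.22222.
Competitive q* = 5000, so Δq = 1944.44444; wedge = 189.61111 − 168.22222 = 21.38889.
DWL = ½ × 1944.44444 × 21.38889 = 20794.75.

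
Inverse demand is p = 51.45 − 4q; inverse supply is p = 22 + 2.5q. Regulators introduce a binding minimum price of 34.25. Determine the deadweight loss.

0.17

Competitive equilibrium: 51.45 − 4q = 22 + 2.5q → q* = 4.5308, p* = 33.3269.
At the floor p = 34.25, quantity demanded = (51.45 − 34.25)/4 = 4.3.
Sellers' marginal cost at q' = 4.3: 22 + 2.5·4.3 = 32.75.
Δq = 4.5308 − 4.3 = 0.2308; wedge = 34.25 − 32.75 = 1.5.
The triangle = ½ × 0.2308 × 1.5 = 0.17.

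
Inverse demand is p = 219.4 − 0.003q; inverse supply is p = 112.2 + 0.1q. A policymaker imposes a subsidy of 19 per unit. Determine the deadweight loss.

1752.43

Competitive equilibrium: 219.4 − 0.003q = 112.2 + 0.1q → q* = 1040.7767, p* = 216.2777.
The subsidy lowers effective supply by 19: p = 93.2 + 0.1q.
New quantity: 219.4 − 0.003q = 93.2 + 0.1q → q' = 1225.2427.
Overproduction Δq = 1225.2427 − 1040.7767 = 184.466; wedge = subsidy = 19.
Deadweight loss = ½ × 184.466 × 19 = 1752.43.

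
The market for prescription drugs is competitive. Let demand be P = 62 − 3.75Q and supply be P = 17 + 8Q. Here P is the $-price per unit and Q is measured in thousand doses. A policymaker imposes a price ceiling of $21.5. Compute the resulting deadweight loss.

$62.72 thousand

Competitive equilibrium: 62 − 3.75Q = 17 + 8Q → Q* = 3.8298, P* = 47.6383.
At the ceiling P = 21.5, quantity supplied = (21.5 − 17)/8 = 0.5625.
Willingness to pay at Q' = 0.5625: 62 − 3.75·0.5625 = 59.8906.
ΔQ = 3.8298 − 0.5625 = 3.2673; wedge = 59.8906 − 21.5 = 38.3906.
DWL = ½ × 3.2673 × 38.3906 = $62.72 thousand.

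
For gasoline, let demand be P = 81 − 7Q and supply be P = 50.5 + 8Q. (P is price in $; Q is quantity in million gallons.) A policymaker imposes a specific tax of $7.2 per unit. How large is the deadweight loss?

$1.728 million

Competitive equilibrium: 81 − 7Q = 50.5 + 8Q → Q* = 2.0333, P* = 66.7667.
With the tax, the buyer price exceeds the seller price by 7.2: (81 − 7Q) − (50.5 + 8Q) = 7.2 → Q' = 1.5533.
ΔQ = 2.0333 − 1.5533 = 0.48; the wedge equals the tax, 7.2.
The triangle = ½ × 0.48 × 7.2 = $1.728 million.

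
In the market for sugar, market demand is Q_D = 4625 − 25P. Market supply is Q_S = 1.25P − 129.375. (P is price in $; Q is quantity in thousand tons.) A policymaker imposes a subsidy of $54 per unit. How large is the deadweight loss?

$1735.71 thousand

In inverse form: demand P = 185 − 0.04Q, supply P = 103.5 + 0.8Q.
Competitive equilibrium: 185 − 0.04Q = 103.5 + 0.8Q → Q* = 97.0238, P* = 181.119.
The subsidy lowers effective supply by 54: P = 49.5 + 0.8Q.
New quantity: 185 − 0.04Q = 49.5 + 0.8Q → Q' = 161.3095.
Overproduction ΔQ = 161.3095 − 97.0238 = 64.2857; wedge = subsidy = 54.
DWL = ½ × 64.2857 × 54 = $1735.71 thousand.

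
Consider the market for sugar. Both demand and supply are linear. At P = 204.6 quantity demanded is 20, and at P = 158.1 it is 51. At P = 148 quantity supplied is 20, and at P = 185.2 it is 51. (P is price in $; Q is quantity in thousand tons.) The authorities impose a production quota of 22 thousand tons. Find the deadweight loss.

Demand slope = (158.1 − 204.6)/(51 − 20) = −1.5, so P = 234.6 − 1.5Q.
Supply slope = (185.2 − 148)/(51 − 20) = 1.2, so P = 124 + 1.2Q.
Competitive equilibrium: 234.6 − 1.5Q = 124 + 1.2Q → Q* = 40.963, P* = 173.1556.
At Q = 22: demand price = 234.6 − 1.5·22 = 201.6; supply price = 124 + 1.2·22 = 150.4.
ΔQ = 40.963 − 22 = 18.963; wedge = 201.6 − 150.4 = 51.2.
Deadweight loss = ½ × 18.963 × 51.2 = $485.45 thousand.

$485.45 thousand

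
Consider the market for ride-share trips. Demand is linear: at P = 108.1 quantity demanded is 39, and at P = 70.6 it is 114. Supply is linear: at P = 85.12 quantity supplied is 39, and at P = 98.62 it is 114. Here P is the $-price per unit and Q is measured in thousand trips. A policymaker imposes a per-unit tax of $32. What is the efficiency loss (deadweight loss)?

Demand slope = (70.6 − 108.1)/(114 − 39) = −0.5, so P = 127.6 − 0.5Q.
Supply slope = (98.62 − 85.12)/(114 − 39) = 0.18, so P = 78.1 + 0.18Q.
Competitive equilibrium: 127.6 − 0.5Q = 78.1 + 0.18Q → Q* = 72.7941, P* = 91.2029.
With the tax, the buyer price exceeds the seller price by 32: (127.6 − 0.5Q) − (78.1 + 0.18Q) = 32 → Q' = 25.7353.
ΔQ = 72.7941 − 25.7353 = 47.0588; the wedge equals the tax, 32.
The triangle = ½ × 47.0588 × 32 = $752.94 thousand.

$752.94 thousand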